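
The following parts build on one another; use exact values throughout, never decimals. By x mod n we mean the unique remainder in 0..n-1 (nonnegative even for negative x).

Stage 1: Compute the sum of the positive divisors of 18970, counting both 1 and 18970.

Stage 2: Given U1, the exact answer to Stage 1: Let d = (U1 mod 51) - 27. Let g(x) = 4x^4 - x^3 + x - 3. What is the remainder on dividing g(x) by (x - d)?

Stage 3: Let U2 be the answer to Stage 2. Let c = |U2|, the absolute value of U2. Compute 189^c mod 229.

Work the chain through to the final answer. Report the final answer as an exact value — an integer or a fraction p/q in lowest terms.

Stage 1: 18970 = 2 * 5 * 7 * 271; sigma = (1 + 2) * (1 + 5) * (1 + 7) * (1 + 271) = 3 * 6 * 8 * 272 = 39168; answer 39168
Stage 2: U1 = 39168; d = -27; remainder = value at the root: 4*(-27)^4 - 1*(-27)^3 + 1*(-27)^1 - 3 = (2125764) + (19683) + (-27) + (-3) = 2145417; answer 2145417
Stage 3: U2 = 2145417; c = 2145417; squarings mod 229: 189^1=189, 189^2=226, 189^4=9, 189^8=81, 189^16=149, 189^32=217, 189^64=144, 189^128=126, 189^256=75, 189^512=129, 189^1024=153, 189^2048=51, 189^4096=82, 189^8192=83, 189^16384=19, 189^32768=132, 189^65536=20, 189^131072=171, 189^262144=158, 189^524288=3, 189^1048576=9, 189^2097152=81; 189^2145417 = 189^1 * 189^8 * 189^128 * 189^1024 * 189^2048 * 189^4096 * 189^8192 * 189^32768 * 189^2097152 = 216 (mod 229); answer 216

216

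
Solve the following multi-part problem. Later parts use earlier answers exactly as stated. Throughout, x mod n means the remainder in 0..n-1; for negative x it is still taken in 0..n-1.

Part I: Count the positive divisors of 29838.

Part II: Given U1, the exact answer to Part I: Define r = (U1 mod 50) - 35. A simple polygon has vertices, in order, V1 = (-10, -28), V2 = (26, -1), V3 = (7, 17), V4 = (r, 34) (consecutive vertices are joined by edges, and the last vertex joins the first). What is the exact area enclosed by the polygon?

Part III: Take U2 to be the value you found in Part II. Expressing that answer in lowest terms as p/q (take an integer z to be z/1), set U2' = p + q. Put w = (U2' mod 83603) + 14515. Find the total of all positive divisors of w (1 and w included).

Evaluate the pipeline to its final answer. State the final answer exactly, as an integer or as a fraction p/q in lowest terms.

24624

Part I: 29838 = 2 * 3 * 4973; number of divisors = (1+1) * (1+1) * (1+1) = 8; answer 8
Part II: U1 = 8; r = -27; cross terms: (-10*-1 - 26*-28)=738, (26*17 - 7*-1)=449, (7*34 - -27*17)=697, (-27*-28 - -10*34)=1096; twice the area = |2980| = 2980; area = 1490; answer 1490
Part III: U2 = 1490; threaded value p + q = 1491; w = 16006; 16006 = 2 * 53 * 151; sigma = (1 + 2) * (1 + 53) * (1 + 151) = 3 * 54 * 152 = 24624; answer 24624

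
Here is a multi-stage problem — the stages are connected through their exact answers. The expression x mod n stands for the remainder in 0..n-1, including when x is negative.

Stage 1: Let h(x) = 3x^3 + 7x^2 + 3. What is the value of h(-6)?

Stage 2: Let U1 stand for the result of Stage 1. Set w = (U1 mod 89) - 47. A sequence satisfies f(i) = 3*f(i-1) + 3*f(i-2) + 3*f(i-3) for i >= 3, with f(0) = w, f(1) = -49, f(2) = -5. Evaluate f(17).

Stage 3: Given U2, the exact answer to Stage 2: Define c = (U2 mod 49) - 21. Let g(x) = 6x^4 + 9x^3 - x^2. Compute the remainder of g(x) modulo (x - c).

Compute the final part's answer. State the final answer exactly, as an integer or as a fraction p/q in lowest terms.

19904

Stage 1: 3*(-6)^3 + 7*(-6)^2 + 3 = (-648) + (252) + (3) = -393; answer -393
Stage 2: U1 = -393; w = 5; f(3) = 3*(-5) + 3*(-49) + 3*(5) = -147; iterating: f(3)=-147, f(4)=-603, f(5)=-2265, f(6)=-9045, f(7)=-35739, f(8)=-141147, f(9)=-557793, f(10)=-2204037, f(11)=-8708931, f(12)=-34412283, f(13)=-135975753, f(14)=-537290901, f(15)=-2123036811, f(16)=-8388910395, f(17)=-33147714321; answer -33147714321
Stage 3: U2 = -33147714321; c = -8; remainder = value at the root: 6*(-8)^4 + 9*(-8)^3 - 1*(-8)^2 = (24576) + (-4608) + (-64) = 19904; answer 19904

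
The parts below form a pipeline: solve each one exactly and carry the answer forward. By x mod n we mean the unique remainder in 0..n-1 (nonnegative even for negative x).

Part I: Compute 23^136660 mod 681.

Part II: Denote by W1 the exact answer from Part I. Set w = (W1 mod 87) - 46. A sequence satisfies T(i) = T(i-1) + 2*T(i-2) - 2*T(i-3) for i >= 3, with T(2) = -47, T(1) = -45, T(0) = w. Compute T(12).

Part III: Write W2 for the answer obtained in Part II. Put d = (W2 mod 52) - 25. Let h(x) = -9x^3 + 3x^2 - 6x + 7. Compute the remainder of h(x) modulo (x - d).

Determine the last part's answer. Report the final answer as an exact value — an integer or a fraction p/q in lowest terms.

Part I: squarings mod 681: 23^1=23, 23^2=529, 23^4=631, 23^8=457, 23^16=463, 23^32=535, 23^64=205, 23^128=484, 23^256=673, 23^512=64, 23^1024=10, 23^2048=100, 23^4096=466, 23^8192=598, 23^16384=79, 23^32768=112, 23^65536=286, 23^131072=76; 23^136660 = 23^4 * 23^16 * 23^64 * 23^128 * 23^256 * 23^1024 * 23^4096 * 23^131072 = 133 (mod 681); answer 133
Part II: W1 = 133; w = 0; T(3) = 1*(-47) + 2*(-45) - 2*(0) = -137; iterating: T(3)=-137, T(4)=-141, T(5)=-321, T(6)=-329, T(7)=-689, T(8)=-705, T(9)=-1425, T(10)=-1457, T(11)=-2897, T(12)=-2961; answer -2961
Part III: W2 = -2961; d = -22; remainder = value at the root: -9*(-22)^3 + 3*(-22)^2 - 6*(-22)^1 + 7 = (95832) + (1452) + (132) + (7) = 97423; answer 97423

97423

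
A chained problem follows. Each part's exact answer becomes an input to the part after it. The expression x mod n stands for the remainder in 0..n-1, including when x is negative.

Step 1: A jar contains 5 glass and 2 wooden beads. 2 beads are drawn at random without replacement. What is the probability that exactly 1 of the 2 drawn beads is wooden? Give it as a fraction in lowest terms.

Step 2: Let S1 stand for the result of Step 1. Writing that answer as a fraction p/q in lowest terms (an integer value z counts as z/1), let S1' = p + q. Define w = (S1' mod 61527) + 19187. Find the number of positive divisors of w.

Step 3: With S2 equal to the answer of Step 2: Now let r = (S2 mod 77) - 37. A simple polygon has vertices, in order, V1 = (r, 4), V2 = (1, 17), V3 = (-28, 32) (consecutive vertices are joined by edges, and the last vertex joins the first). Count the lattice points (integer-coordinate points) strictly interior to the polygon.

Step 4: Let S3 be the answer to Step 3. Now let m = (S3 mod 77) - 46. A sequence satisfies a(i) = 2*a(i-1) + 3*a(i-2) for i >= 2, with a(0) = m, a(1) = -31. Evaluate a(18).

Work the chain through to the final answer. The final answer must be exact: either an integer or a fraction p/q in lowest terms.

Step 1: total draws C(7,2) = 21; favorable C(2,1)*C(5,1) = 10; P = 10/21; answer 10/21
Step 2: S1 = 10/21; threaded value p + q = 31; w = 19218; 19218 = 2 * 3 * 3203; number of divisors = (1+1) * (1+1) * (1+1) = 8; answer 8
Step 3: S2 = 8; r = -29; cross terms: (-29*17 - 1*4)=-497, (1*32 - -28*17)=508, (-28*4 - -29*32)=816; twice the area = |827| = 827; area = 827/2; boundary points = 1 + 1 + 1 = 3; strictly interior points = area - boundary/2 + 1 = 413; answer 413
Step 4: S3 = 413; m = -18; a(2) = 2*(-31) + 3*(-18) = -116; iterating: a(2)=-116, a(3)=-325, a(4)=-998, a(5)=-2971, a(6)=-8936, a(7)=-26785, a(8)=-80378, a(9)=-241111, a(10)=-723356, a(11)=-2170045, a(12)=-6510158, a(13)=-19530451, a(14)=-58591376, a(15)=-175774105, a(16)=-527322338, a(17)=-1581966991, a(18)=-4745900996; answer -4745900996

-4745900996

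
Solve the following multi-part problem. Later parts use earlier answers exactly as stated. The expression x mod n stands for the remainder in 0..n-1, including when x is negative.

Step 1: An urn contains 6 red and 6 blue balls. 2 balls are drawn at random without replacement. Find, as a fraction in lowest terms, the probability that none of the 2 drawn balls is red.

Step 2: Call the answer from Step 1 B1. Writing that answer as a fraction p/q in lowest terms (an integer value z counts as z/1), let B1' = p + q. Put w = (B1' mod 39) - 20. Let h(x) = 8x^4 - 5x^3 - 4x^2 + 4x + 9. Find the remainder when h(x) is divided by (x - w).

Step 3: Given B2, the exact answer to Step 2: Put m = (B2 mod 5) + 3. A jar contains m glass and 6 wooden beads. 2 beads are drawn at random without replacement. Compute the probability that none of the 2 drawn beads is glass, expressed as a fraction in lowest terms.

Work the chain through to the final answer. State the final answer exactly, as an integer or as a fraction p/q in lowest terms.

Step 1: total draws C(12,2) = 66; favorable C(6,2) = 15; P = 5/22; answer 5/22
Step 2: B1 = 5/22; threaded value p + q = 27; w = 7; remainder = value at the root: 8*(7)^4 - 5*(7)^3 - 4*(7)^2 + 4*(7)^1 + 9 = (19208) + (-1715) + (-196) + (28) + (9) = 17334; answer 17334
Step 3: B2 = 17334; m = 7; total draws C(13,2) = 78; favorable C(6,2) = 15; P = 5/26; answer 5/26

5/26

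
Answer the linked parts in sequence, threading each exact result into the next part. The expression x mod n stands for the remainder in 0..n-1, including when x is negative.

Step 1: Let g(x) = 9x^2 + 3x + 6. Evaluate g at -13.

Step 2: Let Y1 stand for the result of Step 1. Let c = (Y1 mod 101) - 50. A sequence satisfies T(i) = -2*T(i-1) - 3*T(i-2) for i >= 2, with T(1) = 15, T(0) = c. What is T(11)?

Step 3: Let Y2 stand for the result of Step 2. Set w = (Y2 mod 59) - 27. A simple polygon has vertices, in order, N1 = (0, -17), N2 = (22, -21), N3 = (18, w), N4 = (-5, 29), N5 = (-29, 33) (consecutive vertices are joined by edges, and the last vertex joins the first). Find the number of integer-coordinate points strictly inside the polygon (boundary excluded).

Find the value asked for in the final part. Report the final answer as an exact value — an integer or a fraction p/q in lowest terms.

Step 1: 9*(-13)^2 + 3*(-13)^1 + 6 = (1521) + (-39) + (6) = 1488; answer 1488
Step 2: Y1 = 1488; c = 24; T(2) = -2*(15) - 3*(24) = -102; iterating: T(2)=-102, T(3)=159, T(4)=-12, T(5)=-453, T(6)=942, T(7)=-525, T(8)=-1776, T(9)=5127, T(10)=-4926, T(11)=-5529; answer -5529
Step 3: Y2 = -5529; w = -10; cross terms: (0*-21 - 22*-17)=374, (22*-10 - 18*-21)=158, (18*29 - -5*-10)=472, (-5*33 - -29*29)=676, (-29*-17 - 0*33)=493; twice the area = |2173| = 2173; area = 2173/2; boundary points = 2 + 1 + 1 + 4 + 1 = 9; strictly interior points = area - boundary/2 + 1 = 1083; answer 1083

1083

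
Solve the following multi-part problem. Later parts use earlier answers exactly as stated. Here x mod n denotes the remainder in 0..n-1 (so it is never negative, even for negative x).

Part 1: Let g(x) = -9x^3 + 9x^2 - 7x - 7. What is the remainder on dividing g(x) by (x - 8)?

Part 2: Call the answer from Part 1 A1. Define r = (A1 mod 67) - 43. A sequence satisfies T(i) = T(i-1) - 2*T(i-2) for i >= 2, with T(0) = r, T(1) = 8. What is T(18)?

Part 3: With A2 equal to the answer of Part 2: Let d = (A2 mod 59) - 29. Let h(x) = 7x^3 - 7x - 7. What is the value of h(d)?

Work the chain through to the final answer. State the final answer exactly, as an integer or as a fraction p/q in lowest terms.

161

Part 1: remainder = value at the root: -9*(8)^3 + 9*(8)^2 - 7*(8)^1 - 7 = (-4608) + (576) + (-56) + (-7) = -4095; answer -4095
Part 2: A1 = -4095; r = 16; T(2) = 1*(8) - 2*(16) = -24; iterating: T(2)=-24, T(3)=-40, T(4)=8, T(5)=88, T(6)=72, T(7)=-104, T(8)=-248, T(9)=-40, T(10)=456, T(11)=536, T(12)=-376, T(13)=-1448, T(14)=-696, T(15)=2200, T(16)=3592, T(17)=-808, T(18)=-7992; answer -7992
Part 3: A2 = -7992; d = 3; 7*(3)^3 - 7*(3)^1 - 7 = (189) + (-21) + (-7) = 161; answer 161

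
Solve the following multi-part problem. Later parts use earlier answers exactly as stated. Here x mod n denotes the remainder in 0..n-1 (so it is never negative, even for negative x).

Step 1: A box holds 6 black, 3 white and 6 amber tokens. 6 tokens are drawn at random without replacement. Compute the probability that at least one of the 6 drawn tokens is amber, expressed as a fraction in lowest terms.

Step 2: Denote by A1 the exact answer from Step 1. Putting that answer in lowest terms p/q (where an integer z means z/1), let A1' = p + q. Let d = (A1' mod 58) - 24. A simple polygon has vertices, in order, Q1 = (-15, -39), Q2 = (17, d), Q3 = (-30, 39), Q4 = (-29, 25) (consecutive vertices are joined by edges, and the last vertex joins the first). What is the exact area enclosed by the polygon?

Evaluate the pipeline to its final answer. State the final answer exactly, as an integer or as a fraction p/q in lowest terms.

Step 1: total draws C(15,6) = 5005; complement C(9,6) = 84; favorable 5005 - 84 = 4921; P = 703/715; answer 703/715
Step 2: A1 = 703/715; threaded value p + q = 1418; d = 2; cross terms: (-15*2 - 17*-39)=633, (17*39 - -30*2)=723, (-30*25 - -29*39)=381, (-29*-39 - -15*25)=1506; twice the area = |3243| = 3243; area = 3243/2; answer 3243/2

3243/2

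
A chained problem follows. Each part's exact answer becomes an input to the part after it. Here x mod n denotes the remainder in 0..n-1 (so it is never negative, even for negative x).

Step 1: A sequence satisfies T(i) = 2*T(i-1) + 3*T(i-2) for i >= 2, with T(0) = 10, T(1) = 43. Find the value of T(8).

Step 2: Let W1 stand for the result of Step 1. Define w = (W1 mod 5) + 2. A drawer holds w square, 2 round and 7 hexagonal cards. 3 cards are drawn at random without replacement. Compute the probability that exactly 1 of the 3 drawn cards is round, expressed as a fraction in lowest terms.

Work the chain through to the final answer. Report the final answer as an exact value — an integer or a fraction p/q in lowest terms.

24/55

Step 1: T(2) = 2*(43) + 3*(10) = 116; iterating: T(2)=116, T(3)=361, T(4)=1070, T(5)=3223, T(6)=9656, T(7)=28981, T(8)=86930; answer 86930
Step 2: W1 = 86930; w = 2; total draws C(11,3) = 165; favorable C(2,1)*C(9,2) = 72; P = 24/55; answer 24/55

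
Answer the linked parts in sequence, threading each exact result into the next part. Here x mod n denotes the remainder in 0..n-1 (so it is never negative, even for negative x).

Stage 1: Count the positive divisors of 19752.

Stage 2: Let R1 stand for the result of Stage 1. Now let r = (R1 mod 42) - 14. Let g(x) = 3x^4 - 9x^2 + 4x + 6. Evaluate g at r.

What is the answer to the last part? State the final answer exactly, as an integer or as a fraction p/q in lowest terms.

Stage 1: 19752 = 2^3 * 3 * 823; number of divisors = (3+1) * (1+1) * (1+1) = 16; answer 16
Stage 2: R1 = 16; r = 2; 3*(2)^4 - 9*(2)^2 + 4*(2)^1 + 6 = (48) + (-36) + (8) + (6) = 26; answer 26

26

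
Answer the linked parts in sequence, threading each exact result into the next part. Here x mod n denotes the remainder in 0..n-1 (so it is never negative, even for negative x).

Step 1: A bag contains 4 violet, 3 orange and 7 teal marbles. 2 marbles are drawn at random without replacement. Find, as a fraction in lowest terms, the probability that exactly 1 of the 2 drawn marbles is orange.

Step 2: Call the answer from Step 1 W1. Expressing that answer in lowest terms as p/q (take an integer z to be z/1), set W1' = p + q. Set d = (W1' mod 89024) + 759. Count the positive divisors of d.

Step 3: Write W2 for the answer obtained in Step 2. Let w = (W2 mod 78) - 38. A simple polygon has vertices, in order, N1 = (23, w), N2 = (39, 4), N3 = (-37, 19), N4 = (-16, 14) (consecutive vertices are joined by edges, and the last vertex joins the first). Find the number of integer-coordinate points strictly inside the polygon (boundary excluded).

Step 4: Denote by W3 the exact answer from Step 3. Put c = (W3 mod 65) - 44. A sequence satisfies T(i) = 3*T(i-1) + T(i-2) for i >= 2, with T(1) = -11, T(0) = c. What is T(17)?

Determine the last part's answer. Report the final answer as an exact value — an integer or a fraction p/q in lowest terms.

-2353678877

Step 1: total draws C(14,2) = 91; favorable C(3,1)*C(11,1) = 33; P = 33/91; answer 33/91
Step 2: W1 = 33/91; threaded value p + q = 124; d = 883; 883 is prime, so its only divisors are 1 and 883; count = 2; answer 2
Step 3: W2 = 2; w = -36; cross terms: (23*4 - 39*-36)=1496, (39*19 - -37*4)=889, (-37*14 - -16*19)=-214, (-16*-36 - 23*14)=254; twice the area = |2425| = 2425; area = 2425/2; boundary points = 8 + 1 + 1 + 1 = 11; strictly interior points = area - boundary/2 + 1 = 1208; answer 1208
Step 4: W3 = 1208; c = -6; T(2) = 3*(-11) + 1*(-6) = -39; iterating: T(2)=-39, T(3)=-128, T(4)=-423, T(5)=-1397, T(6)=-4614, T(7)=-15239, T(8)=-50331, T(9)=-166232, T(10)=-549027, T(11)=-1813313, T(12)=-5988966, T(13)=-19780211, T(14)=-65329599, T(15)=-215769008, T(16)=-712636623, T(17)=-2353678877; answer -2353678877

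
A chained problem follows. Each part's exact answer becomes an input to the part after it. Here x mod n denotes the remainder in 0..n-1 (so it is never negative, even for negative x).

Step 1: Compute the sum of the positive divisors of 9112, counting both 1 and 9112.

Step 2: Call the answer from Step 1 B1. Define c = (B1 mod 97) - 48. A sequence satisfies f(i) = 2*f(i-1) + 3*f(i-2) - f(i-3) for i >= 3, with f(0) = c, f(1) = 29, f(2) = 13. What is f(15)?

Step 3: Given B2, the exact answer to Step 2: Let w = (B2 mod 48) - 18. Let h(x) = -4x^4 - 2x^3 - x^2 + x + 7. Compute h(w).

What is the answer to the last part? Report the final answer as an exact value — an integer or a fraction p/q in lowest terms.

-2165825

Step 1: 9112 = 2^3 * 17 * 67; sigma = (1 + 2 + 4 + 8) * (1 + 17) * (1 + 67) = 15 * 18 * 68 = 18360; answer 18360
Step 2: B1 = 18360; c = -21; f(3) = 2*(13) + 3*(29) - 1*(-21) = 134; iterating: f(3)=134, f(4)=278, f(5)=945, f(6)=2590, f(7)=7737, f(8)=22299, f(9)=65219, f(10)=189598, f(11)=552554, f(12)=1608683, f(13)=4685430, f(14)=13644355, f(15)=39736317; answer 39736317
Step 3: B2 = 39736317; w = 27; -4*(27)^4 - 2*(27)^3 - 1*(27)^2 + 1*(27)^1 + 7 = (-2125764) + (-39366) + (-729) + (27) + (7) = -2165825; answer -2165825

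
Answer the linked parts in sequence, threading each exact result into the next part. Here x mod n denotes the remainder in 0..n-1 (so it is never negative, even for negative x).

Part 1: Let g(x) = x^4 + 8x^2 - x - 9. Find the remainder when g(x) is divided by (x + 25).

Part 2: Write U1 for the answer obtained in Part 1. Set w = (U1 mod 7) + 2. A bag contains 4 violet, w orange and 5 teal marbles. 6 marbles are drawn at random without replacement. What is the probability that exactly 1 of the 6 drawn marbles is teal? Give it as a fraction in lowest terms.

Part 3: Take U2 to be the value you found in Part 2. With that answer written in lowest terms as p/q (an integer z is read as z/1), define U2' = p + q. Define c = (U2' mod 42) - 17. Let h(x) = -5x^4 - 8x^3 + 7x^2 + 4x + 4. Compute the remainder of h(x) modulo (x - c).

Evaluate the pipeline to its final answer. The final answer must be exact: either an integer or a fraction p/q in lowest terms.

Part 1: remainder = value at the root: 1*(-25)^4 + 8*(-25)^2 - 1*(-25)^1 - 9 = (390625) + (5000) + (25) + (-9) = 395641; answer 395641
Part 2: U1 = 395641; w = 3; total draws C(12,6) = 924; favorable C(5,1)*C(7,5) = 105; P = 5/44; answer 5/44
Part 3: U2 = 5/44; threaded value p + q = 49; c = -10; remainder = value at the root: -5*(-10)^4 - 8*(-10)^3 + 7*(-10)^2 + 4*(-10)^1 + 4 = (-50000) + (8000) + (700) + (-40) + (4) = -41336; answer -41336

-41336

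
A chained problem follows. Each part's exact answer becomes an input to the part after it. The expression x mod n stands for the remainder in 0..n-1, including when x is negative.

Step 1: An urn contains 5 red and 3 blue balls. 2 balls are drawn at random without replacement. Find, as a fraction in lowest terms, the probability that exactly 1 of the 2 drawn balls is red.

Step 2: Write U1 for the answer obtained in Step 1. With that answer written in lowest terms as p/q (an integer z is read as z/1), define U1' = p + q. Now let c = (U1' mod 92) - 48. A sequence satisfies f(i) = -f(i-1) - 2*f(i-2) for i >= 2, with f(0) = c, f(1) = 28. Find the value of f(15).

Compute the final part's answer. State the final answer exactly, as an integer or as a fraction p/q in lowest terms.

-1582

Step 1: total draws C(8,2) = 28; favorable C(5,1)*C(3,1) = 15; P = 15/28; answer 15/28
Step 2: U1 = 15/28; threaded value p + q = 43; c = -5; f(2) = -1*(28) - 2*(-5) = -18; iterating: f(2)=-18, f(3)=-38, f(4)=74, f(5)=2, f(6)=-150, f(7)=146, f(8)=154, f(9)=-446, f(10)=138, f(11)=754, f(12)=-1030, f(13)=-478, f(14)=2538, f(15)=-1582; answer -1582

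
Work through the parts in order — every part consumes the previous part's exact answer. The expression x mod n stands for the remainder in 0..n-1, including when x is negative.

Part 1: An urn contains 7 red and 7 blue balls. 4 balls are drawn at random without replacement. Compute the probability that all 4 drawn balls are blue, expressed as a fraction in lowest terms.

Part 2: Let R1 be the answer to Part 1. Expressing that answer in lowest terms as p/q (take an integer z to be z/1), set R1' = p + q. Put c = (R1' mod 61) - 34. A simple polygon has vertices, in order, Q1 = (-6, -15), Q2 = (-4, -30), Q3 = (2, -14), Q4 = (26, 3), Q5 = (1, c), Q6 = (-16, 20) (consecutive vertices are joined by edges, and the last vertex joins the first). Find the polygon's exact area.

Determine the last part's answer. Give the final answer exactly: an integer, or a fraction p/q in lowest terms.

Part 1: total draws C(14,4) = 1001; favorable C(7,4) = 35; P = 5/143; answer 5/143
Part 2: R1 = 5/143; threaded value p + q = 148; c = -8; cross terms: (-6*-30 - -4*-15)=120, (-4*-14 - 2*-30)=116, (2*3 - 26*-14)=370, (26*-8 - 1*3)=-211, (1*20 - -16*-8)=-108, (-16*-15 - -6*20)=360; twice the area = |647| = 647; area = 647/2; answer 647/2

647/2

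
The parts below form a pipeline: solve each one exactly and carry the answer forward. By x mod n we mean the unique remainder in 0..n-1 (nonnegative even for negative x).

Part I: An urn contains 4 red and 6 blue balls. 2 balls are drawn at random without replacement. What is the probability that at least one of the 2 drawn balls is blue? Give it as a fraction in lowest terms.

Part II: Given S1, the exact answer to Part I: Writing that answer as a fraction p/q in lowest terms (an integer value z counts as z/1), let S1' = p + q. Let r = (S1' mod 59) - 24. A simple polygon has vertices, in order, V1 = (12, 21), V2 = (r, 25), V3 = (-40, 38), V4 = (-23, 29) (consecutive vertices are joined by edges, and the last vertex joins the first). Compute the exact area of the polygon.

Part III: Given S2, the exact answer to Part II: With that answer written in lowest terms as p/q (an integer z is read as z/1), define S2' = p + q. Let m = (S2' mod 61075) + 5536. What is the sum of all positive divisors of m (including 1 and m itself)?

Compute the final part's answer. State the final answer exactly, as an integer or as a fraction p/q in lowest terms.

6624

Part I: total draws C(10,2) = 45; complement C(4,2) = 6; favorable 45 - 6 = 39; P = 13/15; answer 13/15
Part II: S1 = 13/15; threaded value p + q = 28; r = 4; cross terms: (12*25 - 4*21)=216, (4*38 - -40*25)=1152, (-40*29 - -23*38)=-286, (-23*21 - 12*29)=-831; twice the area = |251| = 251; area = 251/2; answer 251/2
Part III: S2 = 251/2; threaded value p + q = 253; m = 5789; 5789 = 7 * 827; sigma = (1 + 7) * (1 + 827) = 8 * 828 = 6624; answer 6624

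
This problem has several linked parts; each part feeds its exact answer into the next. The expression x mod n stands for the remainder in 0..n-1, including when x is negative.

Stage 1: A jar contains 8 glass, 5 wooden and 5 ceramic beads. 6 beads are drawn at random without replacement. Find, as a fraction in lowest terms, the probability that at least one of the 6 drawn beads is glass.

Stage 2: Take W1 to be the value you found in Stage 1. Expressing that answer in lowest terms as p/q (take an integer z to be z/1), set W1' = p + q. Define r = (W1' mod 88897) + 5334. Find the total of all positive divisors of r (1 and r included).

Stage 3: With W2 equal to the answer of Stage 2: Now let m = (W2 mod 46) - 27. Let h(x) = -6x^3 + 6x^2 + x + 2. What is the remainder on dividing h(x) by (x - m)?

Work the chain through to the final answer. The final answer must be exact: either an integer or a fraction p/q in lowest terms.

Stage 1: total draws C(18,6) = 18564; complement C(10,6) = 210; favorable 18564 - 210 = 18354; P = 437/442; answer 437/442
Stage 2: W1 = 437/442; threaded value p + q = 879; r = 6213; 6213 = 3 * 19 * 109; sigma = (1 + 3) * (1 + 19) * (1 + 109) = 4 * 20 * 110 = 8800; answer 8800
Stage 3: W2 = 8800; m = -13; remainder = value at the root: -6*(-13)^3 + 6*(-13)^2 + 1*(-13)^1 + 2 = (13182) + (1014) + (-13) + (2) = 14185; answer 14185

14185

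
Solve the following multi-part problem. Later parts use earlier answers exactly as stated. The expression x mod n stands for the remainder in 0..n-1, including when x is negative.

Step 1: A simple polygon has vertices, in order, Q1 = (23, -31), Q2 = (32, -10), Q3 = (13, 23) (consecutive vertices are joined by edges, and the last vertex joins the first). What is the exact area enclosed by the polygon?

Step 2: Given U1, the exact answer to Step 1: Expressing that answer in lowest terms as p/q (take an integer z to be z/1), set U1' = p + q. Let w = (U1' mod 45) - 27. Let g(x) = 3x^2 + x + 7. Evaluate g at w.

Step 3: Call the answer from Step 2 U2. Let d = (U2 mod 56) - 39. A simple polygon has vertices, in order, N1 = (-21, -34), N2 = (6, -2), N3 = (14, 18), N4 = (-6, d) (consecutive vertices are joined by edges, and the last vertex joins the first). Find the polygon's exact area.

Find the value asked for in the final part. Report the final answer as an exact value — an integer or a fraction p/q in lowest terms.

522

Step 1: cross terms: (23*-10 - 32*-31)=762, (32*23 - 13*-10)=866, (13*-31 - 23*23)=-932; twice the area = |696| = 696; area = 348; answer 348
Step 2: U1 = 348; threaded value p + q = 349; w = 7; 3*(7)^2 + 1*(7)^1 + 7 = (147) + (7) + (7) = 161; answer 161
Step 3: U2 = 161; d = 10; cross terms: (-21*-2 - 6*-34)=246, (6*18 - 14*-2)=136, (14*10 - -6*18)=248, (-6*-34 - -21*10)=414; twice the area = |1044| = 1044; area = 522; answer 522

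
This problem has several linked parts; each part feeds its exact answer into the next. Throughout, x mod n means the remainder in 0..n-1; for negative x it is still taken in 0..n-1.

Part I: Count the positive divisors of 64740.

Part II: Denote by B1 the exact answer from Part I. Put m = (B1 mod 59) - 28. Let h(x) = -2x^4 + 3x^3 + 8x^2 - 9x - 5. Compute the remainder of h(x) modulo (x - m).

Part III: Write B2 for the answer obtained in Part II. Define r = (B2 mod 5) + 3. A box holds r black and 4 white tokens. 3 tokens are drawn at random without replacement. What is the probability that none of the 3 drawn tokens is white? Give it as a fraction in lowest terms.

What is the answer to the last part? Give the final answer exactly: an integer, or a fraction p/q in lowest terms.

1/35

Part I: 64740 = 2^2 * 3 * 5 * 13 * 83; number of divisors = (2+1) * (1+1) * (1+1) * (1+1) * (1+1) = 48; answer 48
Part II: B1 = 48; m = 20; remainder = value at the root: -2*(20)^4 + 3*(20)^3 + 8*(20)^2 - 9*(20)^1 - 5 = (-320000) + (24000) + (3200) + (-180) + (-5) = -292985; answer -292985
Part III: B2 = -292985; r = 3; total draws C(7,3) = 35; favorable C(3,3) = 1; P = 1/35; answer 1/35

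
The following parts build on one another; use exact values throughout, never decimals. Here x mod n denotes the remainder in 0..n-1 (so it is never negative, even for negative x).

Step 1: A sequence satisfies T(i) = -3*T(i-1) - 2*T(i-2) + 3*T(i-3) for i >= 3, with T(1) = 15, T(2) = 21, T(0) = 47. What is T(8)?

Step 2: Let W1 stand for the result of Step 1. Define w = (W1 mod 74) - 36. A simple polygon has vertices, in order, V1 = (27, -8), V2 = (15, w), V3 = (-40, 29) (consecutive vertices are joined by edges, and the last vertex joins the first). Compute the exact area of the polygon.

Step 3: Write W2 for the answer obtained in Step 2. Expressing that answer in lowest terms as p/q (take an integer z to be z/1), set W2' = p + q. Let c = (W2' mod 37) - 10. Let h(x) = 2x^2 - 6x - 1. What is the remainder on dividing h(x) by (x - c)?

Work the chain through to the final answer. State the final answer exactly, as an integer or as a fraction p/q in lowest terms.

Step 1: T(3) = -3*(21) - 2*(15) + 3*(47) = 48; iterating: T(3)=48, T(4)=-141, T(5)=390, T(6)=-744, T(7)=1029, T(8)=-429; answer -429
Step 2: W1 = -429; w = -21; cross terms: (27*-21 - 15*-8)=-447, (15*29 - -40*-21)=-405, (-40*-8 - 27*29)=-463; twice the area = |-1315| = 1315; area = 1315/2; answer 1315/2
Step 3: W2 = 1315/2; threaded value p + q = 1317; c = 12; remainder = value at the root: 2*(12)^2 - 6*(12)^1 - 1 = (288) + (-72) + (-1) = 215; answer 215

215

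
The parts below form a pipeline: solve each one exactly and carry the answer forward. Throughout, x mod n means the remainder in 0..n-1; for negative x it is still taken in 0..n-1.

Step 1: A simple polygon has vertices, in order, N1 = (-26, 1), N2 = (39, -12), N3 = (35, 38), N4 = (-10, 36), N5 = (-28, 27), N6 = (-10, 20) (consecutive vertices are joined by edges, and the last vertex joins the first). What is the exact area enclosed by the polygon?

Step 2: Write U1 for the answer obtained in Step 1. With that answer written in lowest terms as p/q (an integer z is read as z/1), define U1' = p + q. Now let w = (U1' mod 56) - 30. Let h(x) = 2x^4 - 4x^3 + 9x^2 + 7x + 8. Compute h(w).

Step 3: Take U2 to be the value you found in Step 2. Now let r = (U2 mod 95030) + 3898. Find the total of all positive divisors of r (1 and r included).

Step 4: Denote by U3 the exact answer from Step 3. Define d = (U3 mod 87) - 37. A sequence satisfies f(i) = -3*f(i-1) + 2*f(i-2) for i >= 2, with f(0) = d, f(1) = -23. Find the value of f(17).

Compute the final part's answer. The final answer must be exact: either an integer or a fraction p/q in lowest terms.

-18842914427

Step 1: cross terms: (-26*-12 - 39*1)=273, (39*38 - 35*-12)=1902, (35*36 - -10*38)=1640, (-10*27 - -28*36)=738, (-28*20 - -10*27)=-290, (-10*1 - -26*20)=510; twice the area = |4773| = 4773; area = 4773/2; answer 4773/2
Step 2: U1 = 4773/2; threaded value p + q = 4775; w = -15; 2*(-15)^4 - 4*(-15)^3 + 9*(-15)^2 + 7*(-15)^1 + 8 = (101250) + (13500) + (2025) + (-105) + (8) = 116678; answer 116678
Step 3: U2 = 116678; r = 25546; 25546 = 2 * 53 * 241; sigma = (1 + 2) * (1 + 53) * (1 + 241) = 3 * 54 * 242 = 39204; answer 39204
Step 4: U3 = 39204; d = 17; f(2) = -3*(-23) + 2*(17) = 103; iterating: f(2)=103, f(3)=-355, f(4)=1271, f(5)=-4523, f(6)=16111, f(7)=-57379, f(8)=204359, f(9)=-727835, f(10)=2592223, f(11)=-9232339, f(12)=32881463, f(13)=-117109067, f(14)=417090127, f(15)=-1485488515, f(16)=5290645799, f(17)=-18842914427; answer -18842914427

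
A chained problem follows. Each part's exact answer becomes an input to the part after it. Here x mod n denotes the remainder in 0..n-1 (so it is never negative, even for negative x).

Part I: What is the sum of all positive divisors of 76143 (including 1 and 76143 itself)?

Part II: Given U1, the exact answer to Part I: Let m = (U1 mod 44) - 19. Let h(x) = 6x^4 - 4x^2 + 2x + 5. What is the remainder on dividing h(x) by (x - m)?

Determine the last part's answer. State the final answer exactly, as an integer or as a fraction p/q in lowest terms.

170721

Part I: 76143 = 3 * 17 * 1493; sigma = (1 + 3) * (1 + 17) * (1 + 1493) = 4 * 18 * 1494 = 107568; answer 107568
Part II: U1 = 107568; m = 13; remainder = value at the root: 6*(13)^4 - 4*(13)^2 + 2*(13)^1 + 5 = (171366) + (-676) + (26) + (5) = 170721; answer 170721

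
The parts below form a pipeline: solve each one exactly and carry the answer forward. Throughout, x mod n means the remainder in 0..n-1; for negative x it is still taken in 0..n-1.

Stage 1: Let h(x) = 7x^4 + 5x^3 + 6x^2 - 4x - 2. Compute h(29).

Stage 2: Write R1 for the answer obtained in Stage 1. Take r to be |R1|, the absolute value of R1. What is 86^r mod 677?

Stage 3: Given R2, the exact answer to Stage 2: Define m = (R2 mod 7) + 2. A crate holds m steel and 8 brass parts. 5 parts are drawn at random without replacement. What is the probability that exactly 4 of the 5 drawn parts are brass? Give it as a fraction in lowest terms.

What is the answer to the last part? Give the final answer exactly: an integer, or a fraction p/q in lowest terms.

5/11

Stage 1: 7*(29)^4 + 5*(29)^3 + 6*(29)^2 - 4*(29)^1 - 2 = (4950967) + (121945) + (5046) + (-116) + (-2) = 5077840; answer 5077840
Stage 2: R1 = 5077840; r = 5077840; squarings mod 677: 86^1=86, 86^2=626, 86^4=570, 86^8=617, 86^16=215, 86^32=189, 86^64=517, 86^128=551, 86^256=305, 86^512=276, 86^1024=352, 86^2048=13, 86^4096=169, 86^8192=127, 86^16384=558, 86^32768=621, 86^65536=428, 86^131072=394, 86^262144=203, 86^524288=589, 86^1048576=297, 86^2097152=199, 86^4194304=335; 86^5077840 = 86^16 * 86^64 * 86^256 * 86^512 * 86^2048 * 86^4096 * 86^8192 * 86^16384 * 86^65536 * 86^262144 * 86^524288 * 86^4194304 = 36 (mod 677); answer 36
Stage 3: R2 = 36; m = 3; total draws C(11,5) = 462; favorable C(8,4)*C(3,1) = 210; P = 5/11; answer 5/11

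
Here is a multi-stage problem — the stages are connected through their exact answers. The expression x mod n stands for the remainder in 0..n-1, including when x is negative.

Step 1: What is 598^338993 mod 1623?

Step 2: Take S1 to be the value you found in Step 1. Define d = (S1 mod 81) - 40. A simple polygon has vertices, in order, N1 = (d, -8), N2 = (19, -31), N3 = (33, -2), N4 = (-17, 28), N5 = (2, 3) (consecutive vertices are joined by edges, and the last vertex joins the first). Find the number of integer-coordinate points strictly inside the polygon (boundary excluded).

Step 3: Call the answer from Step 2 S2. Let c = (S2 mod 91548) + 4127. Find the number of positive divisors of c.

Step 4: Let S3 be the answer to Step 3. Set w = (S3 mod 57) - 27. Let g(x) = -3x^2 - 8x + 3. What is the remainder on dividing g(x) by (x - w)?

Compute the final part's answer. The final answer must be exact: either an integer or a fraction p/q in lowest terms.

-272

Step 1: squarings mod 1623: 598^1=598, 598^2=544, 598^4=550, 598^8=622, 598^16=610, 598^32=433, 598^64=844, 598^128=1462, 598^256=1576, 598^512=586, 598^1024=943, 598^2048=1468, 598^4096=1303, 598^8192=151, 598^16384=79, 598^32768=1372, 598^65536=1327, 598^131072=1597, 598^262144=676; 598^338993 = 598^1 * 598^16 * 598^32 * 598^1024 * 598^2048 * 598^8192 * 598^65536 * 598^262144 = 460 (mod 1623); answer 460
Step 2: S1 = 460; d = 15; cross terms: (15*-31 - 19*-8)=-313, (19*-2 - 33*-31)=985, (33*28 - -17*-2)=890, (-17*3 - 2*28)=-107, (2*-8 - 15*3)=-61; twice the area = |1394| = 1394; area = 697; boundary points = 1 + 1 + 10 + 1 + 1 = 14; strictly interior points = area - boundary/2 + 1 = 691; answer 691
Step 3: S2 = 691; c = 4818; 4818 = 2 * 3 * 11 * 73; number of divisors = (1+1) * (1+1) * (1+1) * (1+1) = 16; answer 16
Step 4: S3 = 16; w = -11; remainder = value at the root: -3*(-11)^2 - 8*(-11)^1 + 3 = (-363) + (88) + (3) = -272; answer -272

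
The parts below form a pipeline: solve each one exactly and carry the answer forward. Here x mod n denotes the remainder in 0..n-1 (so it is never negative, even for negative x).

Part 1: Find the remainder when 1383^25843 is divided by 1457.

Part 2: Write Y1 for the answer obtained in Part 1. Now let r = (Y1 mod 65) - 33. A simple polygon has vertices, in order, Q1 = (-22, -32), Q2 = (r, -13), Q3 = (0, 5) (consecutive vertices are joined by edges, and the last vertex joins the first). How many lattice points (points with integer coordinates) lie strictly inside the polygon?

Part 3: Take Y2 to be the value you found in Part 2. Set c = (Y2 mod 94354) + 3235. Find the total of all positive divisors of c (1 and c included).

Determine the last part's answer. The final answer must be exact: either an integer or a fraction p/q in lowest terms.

5508

Part 1: squarings mod 1457: 1383^1=1383, 1383^2=1105, 1383^4=59, 1383^8=567, 1383^16=949, 1383^32=175, 1383^64=28, 1383^128=784, 1383^256=1259, 1383^512=1322, 1383^1024=741, 1383^2048=1249, 1383^4096=1011, 1383^8192=764, 1383^16384=896; 1383^25843 = 1383^1 * 1383^2 * 1383^16 * 1383^32 * 1383^64 * 1383^128 * 1383^1024 * 1383^8192 * 1383^16384 = 76 (mod 1457); answer 76
Part 2: Y1 = 76; r = -22; cross terms: (-22*-13 - -22*-32)=-418, (-22*5 - 0*-13)=-110, (0*-32 - -22*5)=110; twice the area = |-418| = 418; area = 209; boundary points = 19 + 2 + 1 = 22; strictly interior points = area - boundary/2 + 1 = 199; answer 199
Part 3: Y2 = 199; c = 3434; 3434 = 2 * 17 * 101; sigma = (1 + 2) * (1 + 17) * (1 + 101) = 3 * 18 * 102 = 5508; answer 5508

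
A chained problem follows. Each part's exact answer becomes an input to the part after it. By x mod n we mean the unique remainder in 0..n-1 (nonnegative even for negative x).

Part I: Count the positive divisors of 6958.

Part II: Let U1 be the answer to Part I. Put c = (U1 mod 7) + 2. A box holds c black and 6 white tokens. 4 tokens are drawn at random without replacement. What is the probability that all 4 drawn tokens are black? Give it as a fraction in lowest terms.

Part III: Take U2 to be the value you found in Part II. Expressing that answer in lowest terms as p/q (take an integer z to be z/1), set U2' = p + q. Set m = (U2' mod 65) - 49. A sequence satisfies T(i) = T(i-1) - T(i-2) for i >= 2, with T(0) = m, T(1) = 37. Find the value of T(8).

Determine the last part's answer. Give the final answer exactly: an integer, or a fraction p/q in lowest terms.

66

Part I: 6958 = 2 * 7^2 * 71; number of divisors = (1+1) * (2+1) * (1+1) = 12; answer 12
Part II: U1 = 12; c = 7; total draws C(13,4) = 715; favorable C(7,4) = 35; P = 7/143; answer 7/143
Part III: U2 = 7/143; threaded value p + q = 150; m = -29; T(2) = 1*(37) - 1*(-29) = 66; iterating: T(2)=66, T(3)=29, T(4)=-37, T(5)=-66, T(6)=-29, T(7)=37, T(8)=66; answer 66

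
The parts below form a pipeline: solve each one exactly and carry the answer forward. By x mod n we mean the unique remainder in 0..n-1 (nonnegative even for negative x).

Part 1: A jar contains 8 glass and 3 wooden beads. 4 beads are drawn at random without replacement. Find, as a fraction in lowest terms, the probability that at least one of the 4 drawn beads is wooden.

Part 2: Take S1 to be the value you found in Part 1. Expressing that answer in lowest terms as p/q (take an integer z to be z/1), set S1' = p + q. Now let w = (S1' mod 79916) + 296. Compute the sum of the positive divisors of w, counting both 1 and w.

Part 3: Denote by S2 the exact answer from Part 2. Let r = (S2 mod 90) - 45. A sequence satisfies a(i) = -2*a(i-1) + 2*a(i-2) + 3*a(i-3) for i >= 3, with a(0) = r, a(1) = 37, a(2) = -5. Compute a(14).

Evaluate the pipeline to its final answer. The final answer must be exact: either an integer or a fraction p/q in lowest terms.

Part 1: total draws C(11,4) = 330; complement C(8,4) = 70; favorable 330 - 70 = 260; P = 26/33; answer 26/33
Part 2: S1 = 26/33; threaded value p + q = 59; w = 355; 355 = 5 * 71; sigma = (1 + 5) * (1 + 71) = 6 * 72 = 432; answer 432
Part 3: S2 = 432; r = 27; a(3) = -2*(-5) + 2*(37) + 3*(27) = 165; iterating: a(3)=165, a(4)=-229, a(5)=773, a(6)=-1509, a(7)=3877, a(8)=-8453, a(9)=20133, a(10)=-45541, a(11)=105989, a(12)=-242661, a(13)=560677, a(14)=-1288709; answer -1288709

-1288709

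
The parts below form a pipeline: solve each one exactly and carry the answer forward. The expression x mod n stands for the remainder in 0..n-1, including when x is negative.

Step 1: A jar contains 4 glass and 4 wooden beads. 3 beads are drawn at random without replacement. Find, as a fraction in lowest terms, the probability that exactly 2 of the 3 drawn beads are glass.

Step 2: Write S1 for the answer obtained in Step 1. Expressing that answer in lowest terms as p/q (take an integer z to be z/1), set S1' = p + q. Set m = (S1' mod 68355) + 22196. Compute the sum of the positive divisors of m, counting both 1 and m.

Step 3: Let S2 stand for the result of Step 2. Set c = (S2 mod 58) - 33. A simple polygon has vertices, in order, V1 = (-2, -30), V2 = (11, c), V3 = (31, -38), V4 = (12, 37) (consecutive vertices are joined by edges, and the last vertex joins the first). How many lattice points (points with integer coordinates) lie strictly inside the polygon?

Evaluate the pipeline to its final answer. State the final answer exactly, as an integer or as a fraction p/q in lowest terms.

267

Step 1: total draws C(8,3) = 56; favorable C(4,2)*C(4,1) = 24; P = 3/7; answer 3/7
Step 2: S1 = 3/7; threaded value p + q = 10; m = 22206; 22206 = 2 * 3 * 3701; sigma = (1 + 2) * (1 + 3) * (1 + 3701) = 3 * 4 * 3702 = 44424; answer 44424
Step 3: S2 = 44424; c = 21; cross terms: (-2*21 - 11*-30)=288, (11*-38 - 31*21)=-1069, (31*37 - 12*-38)=1603, (12*-30 - -2*37)=-286; twice the area = |536| = 536; area = 268; boundary points = 1 + 1 + 1 + 1 = 4; strictly interior points = area - boundary/2 + 1 = 267; answer 267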